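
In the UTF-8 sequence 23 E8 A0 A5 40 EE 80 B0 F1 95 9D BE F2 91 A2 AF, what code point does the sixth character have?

Offset 0: leading byte 0x23 = 00100011 → 1-byte char #1 = 23.
Offset 1: leading byte 0xE8 = 11101000 → 3-byte char #2 = E8 A0 A5.
Offset 4: leading byte 0x40 = 01000000 → 1-byte char #3 = 40.
Offset 5: leading byte 0xEE = 11101110 → 3-byte char #4 = EE 80 B0.
Offset 8: leading byte 0xF1 = 11110001 → 4-byte char #5 = F1 95 9D BE.
Offset 12: leading byte 0xF2 = 11110010 → 4-byte char #6 = F2 91 A2 AF.
Leading byte 0xF2 = 11110010 matches 11110xxx → 4-byte sequence.
Byte 1: 0xF2 = 11110010, payload 010 (3 bits).
Byte 2: 0x91 = 10010001 (10xxxxxx ✓), payload 010001.
Byte 3: 0xA2 = 10100010 (10xxxxxx ✓), payload 100010.
Byte 4: 0xAF = 10101111 (10xxxxxx ✓), payload 101111.
Concatenate: 010010001100010101111 = 0x918AF (21 bits → U+918AF).

U+918AF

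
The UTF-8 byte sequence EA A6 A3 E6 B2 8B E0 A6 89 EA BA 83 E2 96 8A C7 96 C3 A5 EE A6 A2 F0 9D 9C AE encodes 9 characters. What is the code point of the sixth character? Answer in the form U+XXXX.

Offset 0: leading byte 0xEA = 11101010 → 3-byte char #1 = EA A6 A3.
Offset 3: leading byte 0xE6 = 11100110 → 3-byte char #2 = E6 B2 8B.
Offset 6: leading byte 0xE0 = 11100000 → 3-byte char #3 = E0 A6 89.
Offset 9: leading byte 0xEA = 11101010 → 3-byte char #4 = EA BA 83.
Offset 12: leading byte 0xE2 = 11100010 → 3-byte char #5 = E2 96 8A.
Offset 15: leading byte 0xC7 = 11000111 → 2-byte char #6 = C7 96.
Leading byte 0xC7 = 11000111 matches 110xxxxx → 2-byte sequence.
Byte 1: 0xC7 = 11000111, payload 00111 (5 bits).
Byte 2: 0x96 = 10010110 (10xxxxxx ✓), payload 010110.
Concatenate: 00111010110 = 0x1D6 (11 bits → U+01D6).

U+01D6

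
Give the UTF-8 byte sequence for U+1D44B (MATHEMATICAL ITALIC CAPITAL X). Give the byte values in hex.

U+1D44B = 0x1D44B = 119883 decimal. In range U+10000–U+10FFFF → 4-byte form: 11110xxx 10xxxxxx 10xxxxxx 10xxxxxx.
Binary (21 bits): 000011101010001001011.
Split 3+6+6+6: 000 | 011101 | 010001 | 001011.
Byte 1: 11110000 = 0xF0.
Byte 2: 10011101 = 0x9D.
Byte 3: 10010001 = 0x91.
Byte 4: 10001011 = 0x8B.

F0 9D 91 8B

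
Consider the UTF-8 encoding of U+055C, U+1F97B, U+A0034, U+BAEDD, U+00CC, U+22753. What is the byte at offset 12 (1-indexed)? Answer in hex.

0xBA

1-indexed offset 12 is 0-indexed offset 11.
U+055C → 2-byte form D5 9C at offsets 0–1.
U+1F97B → 4-byte form F0 9F A5 BB at offsets 2–5.
U+A0034 → 4-byte form F2 A0 80 B4 at offsets 6–9.
U+BAEDD → 4-byte form F2 BA BB 9D at offsets 10–13.
Offset 11 falls in char 4's range; it's byte 2 of F2 BA BB 9D = 0xBA.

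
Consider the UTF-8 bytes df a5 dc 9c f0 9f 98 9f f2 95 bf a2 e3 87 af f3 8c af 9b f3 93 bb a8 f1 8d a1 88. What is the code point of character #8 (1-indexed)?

Offset 0: leading byte 0xDF = 11011111 → 2-byte char #1 = DF A5.
Offset 2: leading byte 0xDC = 11011100 → 2-byte char #2 = DC 9C.
Offset 4: leading byte 0xF0 = 11110000 → 4-byte char #3 = F0 9F 98 9F.
Offset 8: leading byte 0xF2 = 11110010 → 4-byte char #4 = F2 95 BF A2.
Offset 12: leading byte 0xE3 = 11100011 → 3-byte char #5 = E3 87 AF.
Offset 15: leading byte 0xF3 = 11110011 → 4-byte char #6 = F3 8C AF 9B.
Offset 19: leading byte 0xF3 = 11110011 → 4-byte char #7 = F3 93 BB A8.
Offset 23: leading byte 0xF1 = 11110001 → 4-byte char #8 = F1 8D A1 88.
Leading byte 0xF1 = 11110001 matches 11110xxx → 4-byte sequence.
Byte 1: 0xF1 = 11110001, payload 001 (3 bits).
Byte 2: 0x8D = 10001101 (10xxxxxx ✓), payload 001101.
Byte 3: 0xA1 = 10100001 (10xxxxxx ✓), payload 100001.
Byte 4: 0x88 = 10001000 (10xxxxxx ✓), payload 001000.
Concatenate: 001001101100001001000 = 0x4D848 (21 bits → U+4D848).

U+4D848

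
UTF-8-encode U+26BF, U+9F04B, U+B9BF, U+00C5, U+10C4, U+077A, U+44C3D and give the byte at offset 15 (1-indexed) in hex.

0x84

1-indexed offset 15 is 0-indexed offset 14.
U+26BF → 3-byte form E2 9A BF at offsets 0–2.
U+9F04B → 4-byte form F2 9F 81 8B at offsets 3–6.
U+B9BF → 3-byte form EB A6 BF at offsets 7–9.
U+00C5 → 2-byte form C3 85 at offsets 10–11.
U+10C4 → 3-byte form E1 83 84 at offsets 12–14.
Offset 14 falls in char 5's range; it's byte 3 of E1 83 84 = 0x84.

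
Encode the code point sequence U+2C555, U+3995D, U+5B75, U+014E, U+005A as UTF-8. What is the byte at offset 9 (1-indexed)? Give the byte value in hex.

1-indexed offset 9 is 0-indexed offset 8.
U+2C555 → 4-byte form F0 AC 95 95 at offsets 0–3.
U+3995D → 4-byte form F0 B9 A5 9D at offsets 4–7.
U+5B75 → 3-byte form E5 AD B5 at offsets 8–10.
Offset 8 falls in char 3's range; it's byte 1 of E5 AD B5 = 0xE5.

0xE5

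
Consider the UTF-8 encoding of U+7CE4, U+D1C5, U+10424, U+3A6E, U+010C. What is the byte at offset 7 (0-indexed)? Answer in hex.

U+7CE4 → 3-byte form E7 B3 A4 at offsets 0–2.
U+D1C5 → 3-byte form ED 87 85 at offsets 3–5.
U+10424 → 4-byte form F0 90 90 A4 at offsets 6–9.
Offset 7 falls in char 3's range; it's byte 2 of F0 90 90 A4 = 0x90.

0x90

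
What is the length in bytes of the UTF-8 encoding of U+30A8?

U+30A8 = 0x30A8. UTF-8 uses 1 byte below 0x80, 2 below 0x800, 3 below 0x10000, 4 up to 0x10FFFF. 0x30A8 is in U+0800–U+FFFF → 3 bytes.

3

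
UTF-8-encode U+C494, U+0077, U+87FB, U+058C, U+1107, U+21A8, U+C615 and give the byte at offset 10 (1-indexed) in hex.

0xE1

1-indexed offset 10 is 0-indexed offset 9.
U+C494 → 3-byte form EC 92 94 at offsets 0–2.
U+0077 → 1-byte form 77 at offsets 3–3.
U+87FB → 3-byte form E8 9F BB at offsets 4–6.
U+058C → 2-byte form D6 8C at offsets 7–8.
U+1107 → 3-byte form E1 84 87 at offsets 9–11.
Offset 9 falls in char 5's range; it's byte 1 of E1 84 87 = 0xE1.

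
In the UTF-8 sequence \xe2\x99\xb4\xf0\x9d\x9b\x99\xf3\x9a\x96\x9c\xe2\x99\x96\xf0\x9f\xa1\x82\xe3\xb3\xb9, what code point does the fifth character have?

Offset 0: leading byte 0xE2 = 11100010 → 3-byte char #1 = E2 99 B4.
Offset 3: leading byte 0xF0 = 11110000 → 4-byte char #2 = F0 9D 9B 99.
Offset 7: leading byte 0xF3 = 11110011 → 4-byte char #3 = F3 9A 96 9C.
Offset 11: leading byte 0xE2 = 11100010 → 3-byte char #4 = E2 99 96.
Offset 14: leading byte 0xF0 = 11110000 → 4-byte char #5 = F0 9F A1 82.
Leading byte 0xF0 = 11110000 matches 11110xxx → 4-byte sequence.
Byte 1: 0xF0 = 11110000, payload 000 (3 bits).
Byte 2: 0x9F = 10011111 (10xxxxxx ✓), payload 011111.
Byte 3: 0xA1 = 10100001 (10xxxxxx ✓), payload 100001.
Byte 4: 0x82 = 10000010 (10xxxxxx ✓), payload 000010.
Concatenate: 000011111100001000010 = 0x1F842 (21 bits → U+1F842).

U+1F842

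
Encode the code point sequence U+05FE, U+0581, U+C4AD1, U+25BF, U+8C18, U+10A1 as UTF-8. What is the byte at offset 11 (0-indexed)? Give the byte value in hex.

0xE8

U+05FE → 2-byte form D7 BE at offsets 0–1.
U+0581 → 2-byte form D6 81 at offsets 2–3.
U+C4AD1 → 4-byte form F3 84 AB 91 at offsets 4–7.
U+25BF → 3-byte form E2 96 BF at offsets 8–10.
U+8C18 → 3-byte form E8 B0 98 at offsets 11–13.
Offset 11 falls in char 5's range; it's byte 1 of E8 B0 98 = 0xE8.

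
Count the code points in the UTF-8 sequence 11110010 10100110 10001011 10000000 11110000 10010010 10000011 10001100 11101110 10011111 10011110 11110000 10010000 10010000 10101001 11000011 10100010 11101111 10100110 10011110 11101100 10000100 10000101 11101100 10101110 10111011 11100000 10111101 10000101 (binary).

Byte at offset 0: 0xF2 = 11110010 → 4-byte char (#1). Advance 4.
Byte at offset 4: 0xF0 = 11110000 → 4-byte char (#2). Advance 4.
Byte at offset 8: 0xEE = 11101110 → 3-byte char (#3). Advance 3.
Byte at offset 11: 0xF0 = 11110000 → 4-byte char (#4). Advance 4.
Byte at offset 15: 0xC3 = 11000011 → 2-byte char (#5). Advance 2.
Byte at offset 17: 0xEF = 11101111 → 3-byte char (#6). Advance 3.
Byte at offset 20: 0xEC = 11101100 → 3-byte char (#7). Advance 3.
Byte at offset 23: 0xEC = 11101100 → 3-byte char (#8). Advance 3.
Byte at offset 26: 0xE0 = 11100000 → 3-byte char (#9). Advance 3.
Reached end at offset 29 after 9 code points.

9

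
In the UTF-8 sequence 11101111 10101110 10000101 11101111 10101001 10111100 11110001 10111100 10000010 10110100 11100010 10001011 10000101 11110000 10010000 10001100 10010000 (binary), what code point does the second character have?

U+FA7C

Offset 0: leading byte 0xEF = 11101111 → 3-byte char #1 = EF AE 85.
Offset 3: leading byte 0xEF = 11101111 → 3-byte char #2 = EF A9 BC.
Leading byte 0xEF = 11101111 matches 1110xxxx → 3-byte sequence.
Byte 1: 0xEF = 11101111, payload 1111 (4 bits).
Byte 2: 0xA9 = 10101001 (10xxxxxx ✓), payload 101001.
Byte 3: 0xBC = 10111100 (10xxxxxx ✓), payload 111100.
Concatenate: 1111101001111100 = 0xFA7C (16 bits → U+FA7C).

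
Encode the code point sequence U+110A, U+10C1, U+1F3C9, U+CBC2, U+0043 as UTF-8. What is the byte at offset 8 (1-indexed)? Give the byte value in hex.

1-indexed offset 8 is 0-indexed offset 7.
U+110A → 3-byte form E1 84 8A at offsets 0–2.
U+10C1 → 3-byte form E1 83 81 at offsets 3–5.
U+1F3C9 → 4-byte form F0 9F 8F 89 at offsets 6–9.
Offset 7 falls in char 3's range; it's byte 2 of F0 9F 8F 89 = 0x9F.

0x9F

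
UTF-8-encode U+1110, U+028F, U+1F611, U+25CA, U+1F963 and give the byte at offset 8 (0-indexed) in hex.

0x91

U+1110 → 3-byte form E1 84 90 at offsets 0–2.
U+028F → 2-byte form CA 8F at offsets 3–4.
U+1F611 → 4-byte form F0 9F 98 91 at offsets 5–8.
Offset 8 falls in char 3's range; it's byte 4 of F0 9F 98 91 = 0x91.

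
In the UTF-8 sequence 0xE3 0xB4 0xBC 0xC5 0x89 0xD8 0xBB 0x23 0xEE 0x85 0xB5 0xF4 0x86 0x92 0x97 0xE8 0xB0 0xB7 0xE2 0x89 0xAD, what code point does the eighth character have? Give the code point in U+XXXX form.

U+226D

Offset 0: leading byte 0xE3 = 11100011 → 3-byte char #1 = E3 B4 BC.
Offset 3: leading byte 0xC5 = 11000101 → 2-byte char #2 = C5 89.
Offset 5: leading byte 0xD8 = 11011000 → 2-byte char #3 = D8 BB.
Offset 7: leading byte 0x23 = 00100011 → 1-byte char #4 = 23.
Offset 8: leading byte 0xEE = 11101110 → 3-byte char #5 = EE 85 B5.
Offset 11: leading byte 0xF4 = 11110100 → 4-byte char #6 = F4 86 92 97.
Offset 15: leading byte 0xE8 = 11101000 → 3-byte char #7 = E8 B0 B7.
Offset 18: leading byte 0xE2 = 11100010 → 3-byte char #8 = E2 89 AD.
Leading byte 0xE2 = 11100010 matches 1110xxxx → 3-byte sequence.
Byte 1: 0xE2 = 11100010, payload 0010 (4 bits).
Byte 2: 0x89 = 10001001 (10xxxxxx ✓), payload 001001.
Byte 3: 0xAD = 10101101 (10xxxxxx ✓), payload 101101.
Concatenate: 0010001001101101 = 0x226D (16 bits → U+226D).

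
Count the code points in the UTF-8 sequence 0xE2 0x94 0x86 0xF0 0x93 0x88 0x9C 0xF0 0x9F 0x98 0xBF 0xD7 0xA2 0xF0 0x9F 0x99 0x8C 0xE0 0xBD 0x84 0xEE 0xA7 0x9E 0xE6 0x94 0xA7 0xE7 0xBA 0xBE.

Byte at offset 0: 0xE2 = 11100010 → 3-byte char (#1). Advance 3.
Byte at offset 3: 0xF0 = 11110000 → 4-byte char (#2). Advance 4.
Byte at offset 7: 0xF0 = 11110000 → 4-byte char (#3). Advance 4.
Byte at offset 11: 0xD7 = 11010111 → 2-byte char (#4). Advance 2.
Byte at offset 13: 0xF0 = 11110000 → 4-byte char (#5). Advance 4.
Byte at offset 17: 0xE0 = 11100000 → 3-byte char (#6). Advance 3.
Byte at offset 20: 0xEE = 11101110 → 3-byte char (#7). Advance 3.
Byte at offset 23: 0xE6 = 11100110 → 3-byte char (#8). Advance 3.
Byte at offset 26: 0xE7 = 11100111 → 3-byte char (#9). Advance 3.
Reached end at offset 29 after 9 code points.

9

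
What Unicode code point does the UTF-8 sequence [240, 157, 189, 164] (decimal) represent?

U+1DF64

Leading byte 0xF0 = 11110000 matches 11110xxx → 4-byte sequence.
Byte 1: 0xF0 = 11110000, payload 000 (3 bits).
Byte 2: 0x9D = 10011101 (10xxxxxx ✓), payload 011101.
Byte 3: 0xBD = 10111101 (10xxxxxx ✓), payload 111101.
Byte 4: 0xA4 = 10100100 (10xxxxxx ✓), payload 100100.
Concatenate: 000011101111101100100 = 0x1DF64 (21 bits → U+1DF64).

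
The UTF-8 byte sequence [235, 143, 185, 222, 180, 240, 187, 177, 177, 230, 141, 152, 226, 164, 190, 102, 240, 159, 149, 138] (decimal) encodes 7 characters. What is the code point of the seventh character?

Offset 0: leading byte 0xEB = 11101011 → 3-byte char #1 = EB 8F B9.
Offset 3: leading byte 0xDE = 11011110 → 2-byte char #2 = DE B4.
Offset 5: leading byte 0xF0 = 11110000 → 4-byte char #3 = F0 BB B1 B1.
Offset 9: leading byte 0xE6 = 11100110 → 3-byte char #4 = E6 8D 98.
Offset 12: leading byte 0xE2 = 11100010 → 3-byte char #5 = E2 A4 BE.
Offset 15: leading byte 0x66 = 01100110 → 1-byte char #6 = 66.
Offset 16: leading byte 0xF0 = 11110000 → 4-byte char #7 = F0 9F 95 8A.
Leading byte 0xF0 = 11110000 matches 11110xxx → 4-byte sequence.
Byte 1: 0xF0 = 11110000, payload 000 (3 bits).
Byte 2: 0x9F = 10011111 (10xxxxxx ✓), payload 011111.
Byte 3: 0x95 = 10010101 (10xxxxxx ✓), payload 010101.
Byte 4: 0x8A = 10001010 (10xxxxxx ✓), payload 001010.
Concatenate: 000011111010101001010 = 0x1F54A (21 bits → U+1F54A).

U+1F54A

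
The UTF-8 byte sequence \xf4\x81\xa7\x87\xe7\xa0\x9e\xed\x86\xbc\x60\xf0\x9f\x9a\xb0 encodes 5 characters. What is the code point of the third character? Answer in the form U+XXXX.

U+D1BC

Offset 0: leading byte 0xF4 = 11110100 → 4-byte char #1 = F4 81 A7 87.
Offset 4: leading byte 0xE7 = 11100111 → 3-byte char #2 = E7 A0 9E.
Offset 7: leading byte 0xED = 11101101 → 3-byte char #3 = ED 86 BC.
Leading byte 0xED = 11101101 matches 1110xxxx → 3-byte sequence.
Byte 1: 0xED = 11101101, payload 1101 (4 bits).
Byte 2: 0x86 = 10000110 (10xxxxxx ✓), payload 000110.
Byte 3: 0xBC = 10111100 (10xxxxxx ✓), payload 111100.
Concatenate: 1101000110111100 = 0xD1BC (16 bits → U+D1BC).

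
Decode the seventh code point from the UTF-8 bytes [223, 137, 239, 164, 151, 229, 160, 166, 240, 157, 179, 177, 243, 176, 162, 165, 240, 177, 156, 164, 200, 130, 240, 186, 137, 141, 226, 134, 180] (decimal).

Offset 0: leading byte 0xDF = 11011111 → 2-byte char #1 = DF 89.
Offset 2: leading byte 0xEF = 11101111 → 3-byte char #2 = EF A4 97.
Offset 5: leading byte 0xE5 = 11100101 → 3-byte char #3 = E5 A0 A6.
Offset 8: leading byte 0xF0 = 11110000 → 4-byte char #4 = F0 9D B3 B1.
Offset 12: leading byte 0xF3 = 11110011 → 4-byte char #5 = F3 B0 A2 A5.
Offset 16: leading byte 0xF0 = 11110000 → 4-byte char #6 = F0 B1 9C A4.
Offset 20: leading byte 0xC8 = 11001000 → 2-byte char #7 = C8 82.
Leading byte 0xC8 = 11001000 matches 110xxxxx → 2-byte sequence.
Byte 1: 0xC8 = 11001000, payload 01000 (5 bits).
Byte 2: 0x82 = 10000010 (10xxxxxx ✓), payload 000010.
Concatenate: 01000000010 = 0x202 (11 bits → U+0202).

U+0202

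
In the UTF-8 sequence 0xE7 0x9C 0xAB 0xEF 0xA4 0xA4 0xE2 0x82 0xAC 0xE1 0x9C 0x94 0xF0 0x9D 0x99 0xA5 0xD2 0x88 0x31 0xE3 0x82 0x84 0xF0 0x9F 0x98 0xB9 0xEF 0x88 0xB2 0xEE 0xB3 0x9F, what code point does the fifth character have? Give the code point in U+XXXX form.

U+1D665

Offset 0: leading byte 0xE7 = 11100111 → 3-byte char #1 = E7 9C AB.
Offset 3: leading byte 0xEF = 11101111 → 3-byte char #2 = EF A4 A4.
Offset 6: leading byte 0xE2 = 11100010 → 3-byte char #3 = E2 82 AC.
Offset 9: leading byte 0xE1 = 11100001 → 3-byte char #4 = E1 9C 94.
Offset 12: leading byte 0xF0 = 11110000 → 4-byte char #5 = F0 9D 99 A5.
Leading byte 0xF0 = 11110000 matches 11110xxx → 4-byte sequence.
Byte 1: 0xF0 = 11110000, payload 000 (3 bits).
Byte 2: 0x9D = 10011101 (10xxxxxx ✓), payload 011101.
Byte 3: 0x99 = 10011001 (10xxxxxx ✓), payload 011001.
Byte 4: 0xA5 = 10100101 (10xxxxxx ✓), payload 100101.
Concatenate: 000011101011001100101 = 0x1D665 (21 bits → U+1D665).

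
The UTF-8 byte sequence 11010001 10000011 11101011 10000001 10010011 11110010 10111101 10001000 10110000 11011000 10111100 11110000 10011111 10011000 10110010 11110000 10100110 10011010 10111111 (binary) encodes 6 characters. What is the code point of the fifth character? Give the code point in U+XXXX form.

U+1F632

Offset 0: leading byte 0xD1 = 11010001 → 2-byte char #1 = D1 83.
Offset 2: leading byte 0xEB = 11101011 → 3-byte char #2 = EB 81 93.
Offset 5: leading byte 0xF2 = 11110010 → 4-byte char #3 = F2 BD 88 B0.
Offset 9: leading byte 0xD8 = 11011000 → 2-byte char #4 = D8 BC.
Offset 11: leading byte 0xF0 = 11110000 → 4-byte char #5 = F0 9F 98 B2.
Leading byte 0xF0 = 11110000 matches 11110xxx → 4-byte sequence.
Byte 1: 0xF0 = 11110000, payload 000 (3 bits).
Byte 2: 0x9F = 10011111 (10xxxxxx ✓), payload 011111.
Byte 3: 0x98 = 10011000 (10xxxxxx ✓), payload 011000.
Byte 4: 0xB2 = 10110010 (10xxxxxx ✓), payload 110010.
Concatenate: 000011111011000110010 = 0x1F632 (21 bits → U+1F632).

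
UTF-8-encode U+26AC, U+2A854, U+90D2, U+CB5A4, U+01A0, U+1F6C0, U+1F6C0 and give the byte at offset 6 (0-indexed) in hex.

U+26AC → 3-byte form E2 9A AC at offsets 0–2.
U+2A854 → 4-byte form F0 AA A1 94 at offsets 3–6.
Offset 6 falls in char 2's range; it's byte 4 of F0 AA A1 94 = 0x94.

0x94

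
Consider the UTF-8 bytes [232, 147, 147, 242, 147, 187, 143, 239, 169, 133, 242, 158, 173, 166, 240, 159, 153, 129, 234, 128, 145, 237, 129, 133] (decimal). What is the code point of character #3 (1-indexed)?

Offset 0: leading byte 0xE8 = 11101000 → 3-byte char #1 = E8 93 93.
Offset 3: leading byte 0xF2 = 11110010 → 4-byte char #2 = F2 93 BB 8F.
Offset 7: leading byte 0xEF = 11101111 → 3-byte char #3 = EF A9 85.
Leading byte 0xEF = 11101111 matches 1110xxxx → 3-byte sequence.
Byte 1: 0xEF = 11101111, payload 1111 (4 bits).
Byte 2: 0xA9 = 10101001 (10xxxxxx ✓), payload 101001.
Byte 3: 0x85 = 10000101 (10xxxxxx ✓), payload 000101.
Concatenate: 1111101001000101 = 0xFA45 (16 bits → U+FA45).

U+FA45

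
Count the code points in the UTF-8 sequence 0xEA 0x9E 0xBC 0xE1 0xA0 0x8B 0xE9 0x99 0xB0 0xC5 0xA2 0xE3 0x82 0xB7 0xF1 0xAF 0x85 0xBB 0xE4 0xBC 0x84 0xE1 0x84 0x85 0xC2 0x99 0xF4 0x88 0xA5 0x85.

10

Byte at offset 0: 0xEA = 11101010 → 3-byte char (#1). Advance 3.
Byte at offset 3: 0xE1 = 11100001 → 3-byte char (#2). Advance 3.
Byte at offset 6: 0xE9 = 11101001 → 3-byte char (#3). Advance 3.
Byte at offset 9: 0xC5 = 11000101 → 2-byte char (#4). Advance 2.
Byte at offset 11: 0xE3 = 11100011 → 3-byte char (#5). Advance 3.
Byte at offset 14: 0xF1 = 11110001 → 4-byte char (#6). Advance 4.
Byte at offset 18: 0xE4 = 11100100 → 3-byte char (#7). Advance 3.
Byte at offset 21: 0xE1 = 11100001 → 3-byte char (#8). Advance 3.
Byte at offset 24: 0xC2 = 11000010 → 2-byte char (#9). Advance 2.
Byte at offset 26: 0xF4 = 11110100 → 4-byte char (#10). Advance 4.
Reached end at offset 30 after 10 code points.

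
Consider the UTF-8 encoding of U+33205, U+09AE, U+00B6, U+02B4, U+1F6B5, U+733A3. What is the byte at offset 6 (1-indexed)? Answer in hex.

0xA6

1-indexed offset 6 is 0-indexed offset 5.
U+33205 → 4-byte form F0 B3 88 85 at offsets 0–3.
U+09AE → 3-byte form E0 A6 AE at offsets 4–6.
Offset 5 falls in char 2's range; it's byte 2 of E0 A6 AE = 0xA6.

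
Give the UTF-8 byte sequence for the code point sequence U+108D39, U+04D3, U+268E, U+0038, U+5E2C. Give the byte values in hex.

F4 88 B4 B9 D3 93 E2 9A 8E 38 E5 B8 AC

U+108D39: 4-byte form → F4 88 B4 B9.
U+04D3: 2-byte form → D3 93.
U+268E: 3-byte form → E2 9A 8E.
U+0038: 1-byte form → 38.
U+5E2C: 3-byte form → E5 B8 AC.
Concatenated (13 bytes): F4 88 B4 B9 D3 93 E2 9A 8E 38 E5 B8 AC.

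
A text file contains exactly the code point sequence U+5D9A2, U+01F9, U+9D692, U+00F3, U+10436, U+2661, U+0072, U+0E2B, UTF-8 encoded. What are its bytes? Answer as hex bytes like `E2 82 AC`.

F1 9D A6 A2 C7 B9 F2 9D 9A 92 C3 B3 F0 90 90 B6 E2 99 A1 72 E0 B8 AB

U+5D9A2: 4-byte form → F1 9D A6 A2.
U+01F9: 2-byte form → C7 B9.
U+9D692: 4-byte form → F2 9D 9A 92.
U+00F3: 2-byte form → C3 B3.
U+10436: 4-byte form → F0 90 90 B6.
U+2661: 3-byte form → E2 99 A1.
U+0072: 1-byte form → 72.
U+0E2B: 3-byte form → E0 B8 AB.
Concatenated (23 bytes): F1 9D A6 A2 C7 B9 F2 9D 9A 92 C3 B3 F0 90 90 B6 E2 99 A1 72 E0 B8 AB.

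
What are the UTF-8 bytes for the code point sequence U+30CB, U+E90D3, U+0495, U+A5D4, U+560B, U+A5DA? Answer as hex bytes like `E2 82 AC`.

U+30CB: 3-byte form → E3 83 8B.
U+E90D3: 4-byte form → F3 A9 83 93.
U+0495: 2-byte form → D2 95.
U+A5D4: 3-byte form → EA 97 94.
U+560B: 3-byte form → E5 98 8B.
U+A5DA: 3-byte form → EA 97 9A.
Concatenated (18 bytes): E3 83 8B F3 A9 83 93 D2 95 EA 97 94 E5 98 8B EA 97 9A.

E3 83 8B F3 A9 83 93 D2 95 EA 97 94 E5 98 8B EA 97 9A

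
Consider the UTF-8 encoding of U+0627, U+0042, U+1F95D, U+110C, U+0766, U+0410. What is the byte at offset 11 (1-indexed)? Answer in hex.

1-indexed offset 11 is 0-indexed offset 10.
U+0627 → 2-byte form D8 A7 at offsets 0–1.
U+0042 → 1-byte form 42 at offsets 2–2.
U+1F95D → 4-byte form F0 9F A5 9D at offsets 3–6.
U+110C → 3-byte form E1 84 8C at offsets 7–9.
U+0766 → 2-byte form DD A6 at offsets 10–11.
Offset 10 falls in char 5's range; it's byte 1 of DD A6 = 0xDD.

0xDD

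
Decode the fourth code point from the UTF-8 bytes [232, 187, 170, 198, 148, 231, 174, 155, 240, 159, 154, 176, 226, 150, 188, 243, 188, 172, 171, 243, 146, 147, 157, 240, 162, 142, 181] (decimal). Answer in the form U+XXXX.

Offset 0: leading byte 0xE8 = 11101000 → 3-byte char #1 = E8 BB AA.
Offset 3: leading byte 0xC6 = 11000110 → 2-byte char #2 = C6 94.
Offset 5: leading byte 0xE7 = 11100111 → 3-byte char #3 = E7 AE 9B.
Offset 8: leading byte 0xF0 = 11110000 → 4-byte char #4 = F0 9F 9A B0.
Leading byte 0xF0 = 11110000 matches 11110xxx → 4-byte sequence.
Byte 1: 0xF0 = 11110000, payload 000 (3 bits).
Byte 2: 0x9F = 10011111 (10xxxxxx ✓), payload 011111.
Byte 3: 0x9A = 10011010 (10xxxxxx ✓), payload 011010.
Byte 4: 0xB0 = 10110000 (10xxxxxx ✓), payload 110000.
Concatenate: 000011111011010110000 = 0x1F6B0 (21 bits → U+1F6B0).

U+1F6B0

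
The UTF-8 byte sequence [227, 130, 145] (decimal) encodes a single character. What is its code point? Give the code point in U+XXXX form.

Leading byte 0xE3 = 11100011 matches 1110xxxx → 3-byte sequence.
Byte 1: 0xE3 = 11100011, payload 0011 (4 bits).
Byte 2: 0x82 = 10000010 (10xxxxxx ✓), payload 000010.
Byte 3: 0x91 = 10010001 (10xxxxxx ✓), payload 010001.
Concatenate: 0011000010010001 = 0x3091 (16 bits → U+3091).

U+3091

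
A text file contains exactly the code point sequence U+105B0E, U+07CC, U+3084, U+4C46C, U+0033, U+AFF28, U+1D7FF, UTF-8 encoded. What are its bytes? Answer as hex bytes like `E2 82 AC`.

F4 85 AC 8E DF 8C E3 82 84 F1 8C 91 AC 33 F2 AF BC A8 F0 9D 9F BF

U+105B0E: 4-byte form → F4 85 AC 8E.
U+07CC: 2-byte form → DF 8C.
U+3084: 3-byte form → E3 82 84.
U+4C46C: 4-byte form → F1 8C 91 AC.
U+0033: 1-byte form → 33.
U+AFF28: 4-byte form → F2 AF BC A8.
U+1D7FF: 4-byte form → F0 9D 9F BF.
Concatenated (22 bytes): F4 85 AC 8E DF 8C E3 82 84 F1 8C 91 AC 33 F2 AF BC A8 F0 9D 9F BF.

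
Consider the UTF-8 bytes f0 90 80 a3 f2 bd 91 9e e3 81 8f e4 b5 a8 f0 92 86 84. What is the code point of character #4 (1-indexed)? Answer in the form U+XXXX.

U+4D68

Offset 0: leading byte 0xF0 = 11110000 → 4-byte char #1 = F0 90 80 A3.
Offset 4: leading byte 0xF2 = 11110010 → 4-byte char #2 = F2 BD 91 9E.
Offset 8: leading byte 0xE3 = 11100011 → 3-byte char #3 = E3 81 8F.
Offset 11: leading byte 0xE4 = 11100100 → 3-byte char #4 = E4 B5 A8.
Leading byte 0xE4 = 11100100 matches 1110xxxx → 3-byte sequence.
Byte 1: 0xE4 = 11100100, payload 0100 (4 bits).
Byte 2: 0xB5 = 10110101 (10xxxxxx ✓), payload 110101.
Byte 3: 0xA8 = 10101000 (10xxxxxx ✓), payload 101000.
Concatenate: 0100110101101000 = 0x4D68 (16 bits → U+4D68).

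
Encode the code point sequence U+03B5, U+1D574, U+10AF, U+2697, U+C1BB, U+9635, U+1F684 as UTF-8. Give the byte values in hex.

CE B5 F0 9D 95 B4 E1 82 AF E2 9A 97 EC 86 BB E9 98 B5 F0 9F 9A 84

U+03B5: 2-byte form → CE B5.
U+1D574: 4-byte form → F0 9D 95 B4.
U+10AF: 3-byte form → E1 82 AF.
U+2697: 3-byte form → E2 9A 97.
U+C1BB: 3-byte form → EC 86 BB.
U+9635: 3-byte form → E9 98 B5.
U+1F684: 4-byte form → F0 9F 9A 84.
Concatenated (22 bytes): CE B5 F0 9D 95 B4 E1 82 AF E2 9A 97 EC 86 BB E9 98 B5 F0 9F 9A 84.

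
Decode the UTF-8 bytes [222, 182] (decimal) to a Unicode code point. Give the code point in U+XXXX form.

Leading byte 0xDE = 11011110 matches 110xxxxx → 2-byte sequence.
Byte 1: 0xDE = 11011110, payload 11110 (5 bits).
Byte 2: 0xB6 = 10110110 (10xxxxxx ✓), payload 110110.
Concatenate: 11110110110 = 0x7B6 (11 bits → U+07B6).

U+07B6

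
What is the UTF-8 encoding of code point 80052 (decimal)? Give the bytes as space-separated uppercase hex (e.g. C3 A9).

F0 93 A2 B4

U+138B4 = 0x138B4 = 80052 decimal. In range U+10000–U+10FFFF → 4-byte form: 11110xxx 10xxxxxx 10xxxxxx 10xxxxxx.
Binary (21 bits): 000010011100010110100.
Split 3+6+6+6: 000 | 010011 | 100010 | 110100.
Byte 1: 11110000 = 0xF0.
Byte 2: 10010011 = 0x93.
Byte 3: 10100010 = 0xA2.
Byte 4: 10110100 = 0xB4.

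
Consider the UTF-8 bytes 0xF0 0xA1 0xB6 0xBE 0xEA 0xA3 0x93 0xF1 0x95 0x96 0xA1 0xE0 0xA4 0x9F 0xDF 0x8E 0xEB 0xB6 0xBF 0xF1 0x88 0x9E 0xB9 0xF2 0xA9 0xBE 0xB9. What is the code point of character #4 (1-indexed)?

Offset 0: leading byte 0xF0 = 11110000 → 4-byte char #1 = F0 A1 B6 BE.
Offset 4: leading byte 0xEA = 11101010 → 3-byte char #2 = EA A3 93.
Offset 7: leading byte 0xF1 = 11110001 → 4-byte char #3 = F1 95 96 A1.
Offset 11: leading byte 0xE0 = 11100000 → 3-byte char #4 = E0 A4 9F.
Leading byte 0xE0 = 11100000 matches 1110xxxx → 3-byte sequence.
Byte 1: 0xE0 = 11100000, payload 0000 (4 bits).
Byte 2: 0xA4 = 10100100 (10xxxxxx ✓), payload 100100.
Byte 3: 0x9F = 10011111 (10xxxxxx ✓), payload 011111.
Concatenate: 0000100100011111 = 0x91F (16 bits → U+091F).

U+091F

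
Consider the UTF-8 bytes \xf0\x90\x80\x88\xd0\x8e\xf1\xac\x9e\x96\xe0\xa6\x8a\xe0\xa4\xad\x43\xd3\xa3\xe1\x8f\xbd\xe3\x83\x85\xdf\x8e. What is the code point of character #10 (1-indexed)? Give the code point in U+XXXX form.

U+07CE

Offset 0: leading byte 0xF0 = 11110000 → 4-byte char #1 = F0 90 80 88.
Offset 4: leading byte 0xD0 = 11010000 → 2-byte char #2 = D0 8E.
Offset 6: leading byte 0xF1 = 11110001 → 4-byte char #3 = F1 AC 9E 96.
Offset 10: leading byte 0xE0 = 11100000 → 3-byte char #4 = E0 A6 8A.
Offset 13: leading byte 0xE0 = 11100000 → 3-byte char #5 = E0 A4 AD.
Offset 16: leading byte 0x43 = 01000011 → 1-byte char #6 = 43.
Offset 17: leading byte 0xD3 = 11010011 → 2-byte char #7 = D3 A3.
Offset 19: leading byte 0xE1 = 11100001 → 3-byte char #8 = E1 8F BD.
Offset 22: leading byte 0xE3 = 11100011 → 3-byte char #9 = E3 83 85.
Offset 25: leading byte 0xDF = 11011111 → 2-byte char #10 = DF 8E.
Leading byte 0xDF = 11011111 matches 110xxxxx → 2-byte sequence.
Byte 1: 0xDF = 11011111, payload 11111 (5 bits).
Byte 2: 0x8E = 10001110 (10xxxxxx ✓), payload 001110.
Concatenate: 11111001110 = 0x7CE (11 bits → U+07CE).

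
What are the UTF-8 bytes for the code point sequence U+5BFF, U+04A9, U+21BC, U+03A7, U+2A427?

U+5BFF: 3-byte form → E5 AF BF.
U+04A9: 2-byte form → D2 A9.
U+21BC: 3-byte form → E2 86 BC.
U+03A7: 2-byte form → CE A7.
U+2A427: 4-byte form → F0 AA 90 A7.
Concatenated (14 bytes): E5 AF BF D2 A9 E2 86 BC CE A7 F0 AA 90 A7.

E5 AF BF D2 A9 E2 86 BC CE A7 F0 AA 90 A7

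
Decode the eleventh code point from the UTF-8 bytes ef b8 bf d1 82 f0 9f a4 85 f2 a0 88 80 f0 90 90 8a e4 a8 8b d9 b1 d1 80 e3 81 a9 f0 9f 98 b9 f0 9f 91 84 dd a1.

U+1F444

Offset 0: leading byte 0xEF = 11101111 → 3-byte char #1 = EF B8 BF.
Offset 3: leading byte 0xD1 = 11010001 → 2-byte char #2 = D1 82.
Offset 5: leading byte 0xF0 = 11110000 → 4-byte char #3 = F0 9F A4 85.
Offset 9: leading byte 0xF2 = 11110010 → 4-byte char #4 = F2 A0 88 80.
Offset 13: leading byte 0xF0 = 11110000 → 4-byte char #5 = F0 90 90 8A.
Offset 17: leading byte 0xE4 = 11100100 → 3-byte char #6 = E4 A8 8B.
Offset 20: leading byte 0xD9 = 11011001 → 2-byte char #7 = D9 B1.
Offset 22: leading byte 0xD1 = 11010001 → 2-byte char #8 = D1 80.
Offset 24: leading byte 0xE3 = 11100011 → 3-byte char #9 = E3 81 A9.
Offset 27: leading byte 0xF0 = 11110000 → 4-byte char #10 = F0 9F 98 B9.
Offset 31: leading byte 0xF0 = 11110000 → 4-byte char #11 = F0 9F 91 84.
Leading byte 0xF0 = 11110000 matches 11110xxx → 4-byte sequence.
Byte 1: 0xF0 = 11110000, payload 000 (3 bits).
Byte 2: 0x9F = 10011111 (10xxxxxx ✓), payload 011111.
Byte 3: 0x91 = 10010001 (10xxxxxx ✓), payload 010001.
Byte 4: 0x84 = 10000100 (10xxxxxx ✓), payload 000100.
Concatenate: 000011111010001000100 = 0x1F444 (21 bits → U+1F444).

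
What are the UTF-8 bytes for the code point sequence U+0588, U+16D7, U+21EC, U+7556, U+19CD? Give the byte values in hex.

D6 88 E1 9B 97 E2 87 AC E7 95 96 E1 A7 8D

U+0588: 2-byte form → D6 88.
U+16D7: 3-byte form → E1 9B 97.
U+21EC: 3-byte form → E2 87 AC.
U+7556: 3-byte form → E7 95 96.
U+19CD: 3-byte form → E1 A7 8D.
Concatenated (14 bytes): D6 88 E1 9B 97 E2 87 AC E7 95 96 E1 A7 8D.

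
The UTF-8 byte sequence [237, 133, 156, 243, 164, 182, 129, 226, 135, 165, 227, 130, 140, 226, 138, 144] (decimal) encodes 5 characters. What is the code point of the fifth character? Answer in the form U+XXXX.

U+2290

Offset 0: leading byte 0xED = 11101101 → 3-byte char #1 = ED 85 9C.
Offset 3: leading byte 0xF3 = 11110011 → 4-byte char #2 = F3 A4 B6 81.
Offset 7: leading byte 0xE2 = 11100010 → 3-byte char #3 = E2 87 A5.
Offset 10: leading byte 0xE3 = 11100011 → 3-byte char #4 = E3 82 8C.
Offset 13: leading byte 0xE2 = 11100010 → 3-byte char #5 = E2 8A 90.
Leading byte 0xE2 = 11100010 matches 1110xxxx → 3-byte sequence.
Byte 1: 0xE2 = 11100010, payload 0010 (4 bits).
Byte 2: 0x8A = 10001010 (10xxxxxx ✓), payload 001010.
Byte 3: 0x90 = 10010000 (10xxxxxx ✓), payload 010000.
Concatenate: 0010001010010000 = 0x2290 (16 bits → U+2290).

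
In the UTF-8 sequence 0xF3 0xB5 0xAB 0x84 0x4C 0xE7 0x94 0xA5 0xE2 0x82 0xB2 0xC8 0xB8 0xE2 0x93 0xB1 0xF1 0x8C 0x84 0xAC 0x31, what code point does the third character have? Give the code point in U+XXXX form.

U+7525

Offset 0: leading byte 0xF3 = 11110011 → 4-byte char #1 = F3 B5 AB 84.
Offset 4: leading byte 0x4C = 01001100 → 1-byte char #2 = 4C.
Offset 5: leading byte 0xE7 = 11100111 → 3-byte char #3 = E7 94 A5.
Leading byte 0xE7 = 11100111 matches 1110xxxx → 3-byte sequence.
Byte 1: 0xE7 = 11100111, payload 0111 (4 bits).
Byte 2: 0x94 = 10010100 (10xxxxxx ✓), payload 010100.
Byte 3: 0xA5 = 10100101 (10xxxxxx ✓), payload 100101.
Concatenate: 0111010100100101 = 0x7525 (16 bits → U+7525).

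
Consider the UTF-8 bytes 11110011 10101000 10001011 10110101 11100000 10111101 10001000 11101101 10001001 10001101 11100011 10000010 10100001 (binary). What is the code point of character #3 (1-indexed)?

U+D24D

Offset 0: leading byte 0xF3 = 11110011 → 4-byte char #1 = F3 A8 8B B5.
Offset 4: leading byte 0xE0 = 11100000 → 3-byte char #2 = E0 BD 88.
Offset 7: leading byte 0xED = 11101101 → 3-byte char #3 = ED 89 8D.
Leading byte 0xED = 11101101 matches 1110xxxx → 3-byte sequence.
Byte 1: 0xED = 11101101, payload 1101 (4 bits).
Byte 2: 0x89 = 10001001 (10xxxxxx ✓), payload 001001.
Byte 3: 0x8D = 10001101 (10xxxxxx ✓), payload 001101.
Concatenate: 1101001001001101 = 0xD24D (16 bits → U+D24D).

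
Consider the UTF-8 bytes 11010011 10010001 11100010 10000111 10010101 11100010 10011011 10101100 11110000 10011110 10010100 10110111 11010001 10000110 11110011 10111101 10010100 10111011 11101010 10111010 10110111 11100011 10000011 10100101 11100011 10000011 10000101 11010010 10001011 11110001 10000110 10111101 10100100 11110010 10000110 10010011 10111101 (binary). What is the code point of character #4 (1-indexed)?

U+1E537

Offset 0: leading byte 0xD3 = 11010011 → 2-byte char #1 = D3 91.
Offset 2: leading byte 0xE2 = 11100010 → 3-byte char #2 = E2 87 95.
Offset 5: leading byte 0xE2 = 11100010 → 3-byte char #3 = E2 9B AC.
Offset 8: leading byte 0xF0 = 11110000 → 4-byte char #4 = F0 9E 94 B7.
Leading byte 0xF0 = 11110000 matches 11110xxx → 4-byte sequence.
Byte 1: 0xF0 = 11110000, payload 000 (3 bits).
Byte 2: 0x9E = 10011110 (10xxxxxx ✓), payload 011110.
Byte 3: 0x94 = 10010100 (10xxxxxx ✓), payload 010100.
Byte 4: 0xB7 = 10110111 (10xxxxxx ✓), payload 110111.
Concatenate: 000011110010100110111 = 0x1E537 (21 bits → U+1E537).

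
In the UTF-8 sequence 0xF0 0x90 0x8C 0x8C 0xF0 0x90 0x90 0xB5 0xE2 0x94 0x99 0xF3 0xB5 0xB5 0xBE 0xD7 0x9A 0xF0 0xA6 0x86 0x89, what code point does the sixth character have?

U+26189

Offset 0: leading byte 0xF0 = 11110000 → 4-byte char #1 = F0 90 8C 8C.
Offset 4: leading byte 0xF0 = 11110000 → 4-byte char #2 = F0 90 90 B5.
Offset 8: leading byte 0xE2 = 11100010 → 3-byte char #3 = E2 94 99.
Offset 11: leading byte 0xF3 = 11110011 → 4-byte char #4 = F3 B5 B5 BE.
Offset 15: leading byte 0xD7 = 11010111 → 2-byte char #5 = D7 9A.
Offset 17: leading byte 0xF0 = 11110000 → 4-byte char #6 = F0 A6 86 89.
Leading byte 0xF0 = 11110000 matches 11110xxx → 4-byte sequence.
Byte 1: 0xF0 = 11110000, payload 000 (3 bits).
Byte 2: 0xA6 = 10100110 (10xxxxxx ✓), payload 100110.
Byte 3: 0x86 = 10000110 (10xxxxxx ✓), payload 000110.
Byte 4: 0x89 = 10001001 (10xxxxxx ✓), payload 001001.
Concatenate: 000100110000110001001 = 0x26189 (21 bits → U+26189).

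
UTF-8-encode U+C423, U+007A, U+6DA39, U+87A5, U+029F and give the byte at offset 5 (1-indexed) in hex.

1-indexed offset 5 is 0-indexed offset 4.
U+C423 → 3-byte form EC 90 A3 at offsets 0–2.
U+007A → 1-byte form 7A at offsets 3–3.
U+6DA39 → 4-byte form F1 AD A8 B9 at offsets 4–7.
Offset 4 falls in char 3's range; it's byte 1 of F1 AD A8 B9 = 0xF1.

0xF1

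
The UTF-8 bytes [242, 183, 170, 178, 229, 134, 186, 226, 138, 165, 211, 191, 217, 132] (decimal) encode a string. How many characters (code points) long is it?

Byte at offset 0: 0xF2 = 11110010 → 4-byte char (#1). Advance 4.
Byte at offset 4: 0xE5 = 11100101 → 3-byte char (#2). Advance 3.
Byte at offset 7: 0xE2 = 11100010 → 3-byte char (#3). Advance 3.
Byte at offset 10: 0xD3 = 11010011 → 2-byte char (#4). Advance 2.
Byte at offset 12: 0xD9 = 11011001 → 2-byte char (#5). Advance 2.
Reached end at offset 14 after 5 code points.

5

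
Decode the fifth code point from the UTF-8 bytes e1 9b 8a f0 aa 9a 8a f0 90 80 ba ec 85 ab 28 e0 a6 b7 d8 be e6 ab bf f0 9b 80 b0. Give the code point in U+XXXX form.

U+0028

Offset 0: leading byte 0xE1 = 11100001 → 3-byte char #1 = E1 9B 8A.
Offset 3: leading byte 0xF0 = 11110000 → 4-byte char #2 = F0 AA 9A 8A.
Offset 7: leading byte 0xF0 = 11110000 → 4-byte char #3 = F0 90 80 BA.
Offset 11: leading byte 0xEC = 11101100 → 3-byte char #4 = EC 85 AB.
Offset 14: leading byte 0x28 = 00101000 → 1-byte char #5 = 28.
Leading byte 0x28 = 00101000 matches 0xxxxxxx → 1-byte sequence.
Byte 1: 0x28 = 00101000, payload 0101000 (7 bits).
Concatenate: 0101000 = 0x28 (7 bits → U+0028).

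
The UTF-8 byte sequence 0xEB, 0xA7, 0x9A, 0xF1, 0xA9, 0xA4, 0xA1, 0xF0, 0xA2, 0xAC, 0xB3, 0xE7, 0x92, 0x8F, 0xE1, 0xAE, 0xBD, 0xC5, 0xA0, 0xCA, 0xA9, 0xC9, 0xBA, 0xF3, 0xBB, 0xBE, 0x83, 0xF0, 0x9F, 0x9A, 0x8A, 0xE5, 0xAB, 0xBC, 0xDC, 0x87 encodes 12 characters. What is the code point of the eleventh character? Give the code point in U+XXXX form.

U+5AFC

Offset 0: leading byte 0xEB = 11101011 → 3-byte char #1 = EB A7 9A.
Offset 3: leading byte 0xF1 = 11110001 → 4-byte char #2 = F1 A9 A4 A1.
Offset 7: leading byte 0xF0 = 11110000 → 4-byte char #3 = F0 A2 AC B3.
Offset 11: leading byte 0xE7 = 11100111 → 3-byte char #4 = E7 92 8F.
Offset 14: leading byte 0xE1 = 11100001 → 3-byte char #5 = E1 AE BD.
Offset 17: leading byte 0xC5 = 11000101 → 2-byte char #6 = C5 A0.
Offset 19: leading byte 0xCA = 11001010 → 2-byte char #7 = CA A9.
Offset 21: leading byte 0xC9 = 11001001 → 2-byte char #8 = C9 BA.
Offset 23: leading byte 0xF3 = 11110011 → 4-byte char #9 = F3 BB BE 83.
Offset 27: leading byte 0xF0 = 11110000 → 4-byte char #10 = F0 9F 9A 8A.
Offset 31: leading byte 0xE5 = 11100101 → 3-byte char #11 = E5 AB BC.
Leading byte 0xE5 = 11100101 matches 1110xxxx → 3-byte sequence.
Byte 1: 0xE5 = 11100101, payload 0101 (4 bits).
Byte 2: 0xAB = 10101011 (10xxxxxx ✓), payload 101011.
Byte 3: 0xBC = 10111100 (10xxxxxx ✓), payload 111100.
Concatenate: 0101101011111100 = 0x5AFC (16 bits → U+5AFC).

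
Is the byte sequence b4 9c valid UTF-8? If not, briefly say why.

invalid (continuation byte with no leading byte)

Byte 0xB4 = 10110100 has the form 10xxxxxx — a continuation byte — but there is no preceding leading byte.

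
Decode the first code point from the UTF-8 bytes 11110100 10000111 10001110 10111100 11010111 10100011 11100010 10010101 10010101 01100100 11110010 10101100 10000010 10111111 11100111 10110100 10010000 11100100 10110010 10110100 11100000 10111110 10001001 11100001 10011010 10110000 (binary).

U+1073BC

Offset 0: leading byte 0xF4 = 11110100 → 4-byte char #1 = F4 87 8E BC.
Leading byte 0xF4 = 11110100 matches 11110xxx → 4-byte sequence.
Byte 1: 0xF4 = 11110100, payload 100 (3 bits).
Byte 2: 0x87 = 10000111 (10xxxxxx ✓), payload 000111.
Byte 3: 0x8E = 10001110 (10xxxxxx ✓), payload 001110.
Byte 4: 0xBC = 10111100 (10xxxxxx ✓), payload 111100.
Concatenate: 100000111001110111100 = 0x1073BC (21 bits → U+1073BC).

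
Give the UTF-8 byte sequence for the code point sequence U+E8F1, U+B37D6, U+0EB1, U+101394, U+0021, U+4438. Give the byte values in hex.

U+E8F1: 3-byte form → EE A3 B1.
U+B37D6: 4-byte form → F2 B3 9F 96.
U+0EB1: 3-byte form → E0 BA B1.
U+101394: 4-byte form → F4 81 8E 94.
U+0021: 1-byte form → 21.
U+4438: 3-byte form → E4 90 B8.
Concatenated (18 bytes): EE A3 B1 F2 B3 9F 96 E0 BA B1 F4 81 8E 94 21 E4 90 B8.

EE A3 B1 F2 B3 9F 96 E0 BA B1 F4 81 8E 94 21 E4 90 B8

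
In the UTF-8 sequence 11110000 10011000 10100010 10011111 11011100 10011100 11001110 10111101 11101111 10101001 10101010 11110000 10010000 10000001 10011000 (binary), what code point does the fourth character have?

U+FA6A

Offset 0: leading byte 0xF0 = 11110000 → 4-byte char #1 = F0 98 A2 9F.
Offset 4: leading byte 0xDC = 11011100 → 2-byte char #2 = DC 9C.
Offset 6: leading byte 0xCE = 11001110 → 2-byte char #3 = CE BD.
Offset 8: leading byte 0xEF = 11101111 → 3-byte char #4 = EF A9 AA.
Leading byte 0xEF = 11101111 matches 1110xxxx → 3-byte sequence.
Byte 1: 0xEF = 11101111, payload 1111 (4 bits).
Byte 2: 0xA9 = 10101001 (10xxxxxx ✓), payload 101001.
Byte 3: 0xAA = 10101010 (10xxxxxx ✓), payload 101010.
Concatenate: 1111101001101010 = 0xFA6A (16 bits → U+FA6A).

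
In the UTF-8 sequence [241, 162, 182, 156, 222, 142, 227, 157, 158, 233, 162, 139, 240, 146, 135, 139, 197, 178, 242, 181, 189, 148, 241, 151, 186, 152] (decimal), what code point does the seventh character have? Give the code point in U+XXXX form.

Offset 0: leading byte 0xF1 = 11110001 → 4-byte char #1 = F1 A2 B6 9C.
Offset 4: leading byte 0xDE = 11011110 → 2-byte char #2 = DE 8E.
Offset 6: leading byte 0xE3 = 11100011 → 3-byte char #3 = E3 9D 9E.
Offset 9: leading byte 0xE9 = 11101001 → 3-byte char #4 = E9 A2 8B.
Offset 12: leading byte 0xF0 = 11110000 → 4-byte char #5 = F0 92 87 8B.
Offset 16: leading byte 0xC5 = 11000101 → 2-byte char #6 = C5 B2.
Offset 18: leading byte 0xF2 = 11110010 → 4-byte char #7 = F2 B5 BD 94.
Leading byte 0xF2 = 11110010 matches 11110xxx → 4-byte sequence.
Byte 1: 0xF2 = 11110010, payload 010 (3 bits).
Byte 2: 0xB5 = 10110101 (10xxxxxx ✓), payload 110101.
Byte 3: 0xBD = 10111101 (10xxxxxx ✓), payload 111101.
Byte 4: 0x94 = 10010100 (10xxxxxx ✓), payload 010100.
Concatenate: 010110101111101010100 = 0xB5F54 (21 bits → U+B5F54).

U+B5F54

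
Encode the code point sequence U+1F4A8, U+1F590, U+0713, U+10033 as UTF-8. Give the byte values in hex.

F0 9F 92 A8 F0 9F 96 90 DC 93 F0 90 80 B3

U+1F4A8: 4-byte form → F0 9F 92 A8.
U+1F590: 4-byte form → F0 9F 96 90.
U+0713: 2-byte form → DC 93.
U+10033: 4-byte form → F0 90 80 B3.
Concatenated (14 bytes): F0 9F 92 A8 F0 9F 96 90 DC 93 F0 90 80 B3.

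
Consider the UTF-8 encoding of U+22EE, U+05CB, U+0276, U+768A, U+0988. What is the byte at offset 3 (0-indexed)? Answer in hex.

U+22EE → 3-byte form E2 8B AE at offsets 0–2.
U+05CB → 2-byte form D7 8B at offsets 3–4.
Offset 3 falls in char 2's range; it's byte 1 of D7 8B = 0xD7.

0xD7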